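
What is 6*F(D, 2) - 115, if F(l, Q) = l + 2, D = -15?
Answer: -193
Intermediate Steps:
F(l, Q) = 2 + l
6*F(D, 2) - 115 = 6*(2 - 15) - 115 = 6*(-13) - 115 = -78 - 115 = -193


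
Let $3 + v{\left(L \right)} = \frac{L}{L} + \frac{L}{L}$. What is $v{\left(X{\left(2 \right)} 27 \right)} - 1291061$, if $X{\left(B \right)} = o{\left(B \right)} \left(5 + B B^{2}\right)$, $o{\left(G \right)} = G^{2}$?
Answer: $-1291062$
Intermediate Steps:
$X{\left(B \right)} = B^{2} \left(5 + B^{3}\right)$ ($X{\left(B \right)} = B^{2} \left(5 + B B^{2}\right) = B^{2} \left(5 + B^{3}\right)$)
$v{\left(L \right)} = -1$ ($v{\left(L \right)} = -3 + \left(\frac{L}{L} + \frac{L}{L}\right) = -3 + \left(1 + 1\right) = -3 + 2 = -1$)
$v{\left(X{\left(2 \right)} 27 \right)} - 1291061 = -1 - 1291061 = -1291062$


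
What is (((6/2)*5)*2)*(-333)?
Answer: -9990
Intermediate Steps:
(((6/2)*5)*2)*(-333) = (((6*(½))*5)*2)*(-333) = ((3*5)*2)*(-333) = (15*2)*(-333) = 30*(-333) = -9990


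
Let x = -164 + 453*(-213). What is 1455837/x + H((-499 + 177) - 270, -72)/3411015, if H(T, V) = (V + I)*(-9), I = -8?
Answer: -17423902647/1156788887 ≈ -15.062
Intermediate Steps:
x = -96653 (x = -164 - 96489 = -96653)
H(T, V) = 72 - 9*V (H(T, V) = (V - 8)*(-9) = (-8 + V)*(-9) = 72 - 9*V)
1455837/x + H((-499 + 177) - 270, -72)/3411015 = 1455837/(-96653) + (72 - 9*(-72))/3411015 = 1455837*(-1/96653) + (72 + 648)*(1/3411015) = -76623/5087 + 720*(1/3411015) = -76623/5087 + 48/227401 = -17423902647/1156788887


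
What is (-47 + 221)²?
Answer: 30276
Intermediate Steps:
(-47 + 221)² = 174² = 30276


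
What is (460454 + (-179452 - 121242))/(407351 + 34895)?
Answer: 79880/221123 ≈ 0.36125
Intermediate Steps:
(460454 + (-179452 - 121242))/(407351 + 34895) = (460454 - 300694)/442246 = 159760*(1/442246) = 79880/221123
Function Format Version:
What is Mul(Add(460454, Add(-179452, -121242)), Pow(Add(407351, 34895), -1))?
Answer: Rational(79880, 221123) ≈ 0.36125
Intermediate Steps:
Mul(Add(460454, Add(-179452, -121242)), Pow(Add(407351, 34895), -1)) = Mul(Add(460454, -300694), Pow(442246, -1)) = Mul(159760, Rational(1, 442246)) = Rational(79880, 221123)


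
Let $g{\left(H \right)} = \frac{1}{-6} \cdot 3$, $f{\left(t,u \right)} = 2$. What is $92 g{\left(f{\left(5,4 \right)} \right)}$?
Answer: $-46$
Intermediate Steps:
$g{\left(H \right)} = - \frac{1}{2}$ ($g{\left(H \right)} = \left(- \frac{1}{6}\right) 3 = - \frac{1}{2}$)
$92 g{\left(f{\left(5,4 \right)} \right)} = 92 \left(- \frac{1}{2}\right) = -46$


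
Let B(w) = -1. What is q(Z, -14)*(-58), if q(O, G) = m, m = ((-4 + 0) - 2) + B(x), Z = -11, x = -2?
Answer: 406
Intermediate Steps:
m = -7 (m = ((-4 + 0) - 2) - 1 = (-4 - 2) - 1 = -6 - 1 = -7)
q(O, G) = -7
q(Z, -14)*(-58) = -7*(-58) = 406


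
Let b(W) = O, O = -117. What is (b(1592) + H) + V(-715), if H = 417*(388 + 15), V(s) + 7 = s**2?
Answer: 679152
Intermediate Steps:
b(W) = -117
V(s) = -7 + s**2
H = 168051 (H = 417*403 = 168051)
(b(1592) + H) + V(-715) = (-117 + 168051) + (-7 + (-715)**2) = 167934 + (-7 + 511225) = 167934 + 511218 = 679152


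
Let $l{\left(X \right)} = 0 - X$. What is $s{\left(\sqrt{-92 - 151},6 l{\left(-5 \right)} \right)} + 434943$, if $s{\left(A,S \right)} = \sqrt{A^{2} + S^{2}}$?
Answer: $434943 + 3 \sqrt{73} \approx 4.3497 \cdot 10^{5}$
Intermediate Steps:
$l{\left(X \right)} = - X$
$s{\left(\sqrt{-92 - 151},6 l{\left(-5 \right)} \right)} + 434943 = \sqrt{\left(\sqrt{-92 - 151}\right)^{2} + \left(6 \left(\left(-1\right) \left(-5\right)\right)\right)^{2}} + 434943 = \sqrt{\left(\sqrt{-243}\right)^{2} + \left(6 \cdot 5\right)^{2}} + 434943 = \sqrt{\left(9 i \sqrt{3}\right)^{2} + 30^{2}} + 434943 = \sqrt{-243 + 900} + 434943 = \sqrt{657} + 434943 = 3 \sqrt{73} + 434943 = 434943 + 3 \sqrt{73}$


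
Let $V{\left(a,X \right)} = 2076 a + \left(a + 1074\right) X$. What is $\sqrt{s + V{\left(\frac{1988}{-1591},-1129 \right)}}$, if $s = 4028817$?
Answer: $\frac{5 \sqrt{285031119971}}{1591} \approx 1677.8$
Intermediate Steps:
$V{\left(a,X \right)} = 2076 a + X \left(1074 + a\right)$ ($V{\left(a,X \right)} = 2076 a + \left(1074 + a\right) X = 2076 a + X \left(1074 + a\right)$)
$\sqrt{s + V{\left(\frac{1988}{-1591},-1129 \right)}} = \sqrt{4028817 + \left(1074 \left(-1129\right) + 2076 \frac{1988}{-1591} - 1129 \frac{1988}{-1591}\right)} = \sqrt{4028817 - \left(1212546 - 1882636 \left(- \frac{1}{1591}\right)\right)} = \sqrt{4028817 - \frac{1931043322}{1591}} = \sqrt{\frac{4478804525}{1591}} = \frac{5 \sqrt{285031119971}}{1591}$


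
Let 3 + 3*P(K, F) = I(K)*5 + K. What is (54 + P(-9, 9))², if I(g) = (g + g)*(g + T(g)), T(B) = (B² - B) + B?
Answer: 4452100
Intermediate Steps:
T(B) = B²
I(g) = 2*g*(g + g²) (I(g) = (g + g)*(g + g²) = (2*g)*(g + g²) = 2*g*(g + g²))
P(K, F) = -1 + K/3 + 10*K²*(1 + K)/3 (P(K, F) = -1 + ((2*K²*(1 + K))*5 + K)/3 = -1 + (10*K²*(1 + K) + K)/3 = -1 + (K + 10*K²*(1 + K))/3 = -1 + (K/3 + 10*K²*(1 + K)/3) = -1 + K/3 + 10*K²*(1 + K)/3)
(54 + P(-9, 9))² = (54 + (-1 + (⅓)*(-9) + (10/3)*(-9)²*(1 - 9)))² = (54 + (-1 - 3 + (10/3)*81*(-8)))² = (54 + (-1 - 3 - 2160))² = (54 - 2164)² = (-2110)² = 4452100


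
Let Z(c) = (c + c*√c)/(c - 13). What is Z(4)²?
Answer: 16/9 ≈ 1.7778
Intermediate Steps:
Z(c) = (c + c^(3/2))/(-13 + c)
Z(4)² = ((4 + 4^(3/2))/(-13 + 4))² = ((4 + 8)/(-9))² = (-⅑*12)² = (-4/3)² = 16/9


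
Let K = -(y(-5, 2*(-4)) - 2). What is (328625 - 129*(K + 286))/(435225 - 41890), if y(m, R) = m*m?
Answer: 294698/393335 ≈ 0.74923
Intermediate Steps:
y(m, R) = m**2
K = -23 (K = -((-5)**2 - 2) = -(25 - 2) = -1*23 = -23)
(328625 - 129*(K + 286))/(435225 - 41890) = (328625 - 129*(-23 + 286))/(435225 - 41890) = (328625 - 129*263)/393335 = (328625 - 33927)*(1/393335) = 294698*(1/393335) = 294698/393335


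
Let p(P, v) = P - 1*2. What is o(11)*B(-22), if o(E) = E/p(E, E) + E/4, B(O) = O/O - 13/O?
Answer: 455/72 ≈ 6.3194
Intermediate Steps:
p(P, v) = -2 + P (p(P, v) = P - 2 = -2 + P)
B(O) = 1 - 13/O
o(E) = E/4 + E/(-2 + E) (o(E) = E/(-2 + E) + E/4 = E/4 + E/(-2 + E))
o(11)*B(-22) = ((1/4)*11*(2 + 11)/(-2 + 11))*((-13 - 22)/(-22)) = ((1/4)*11*13/9)*(-1/22*(-35)) = ((1/4)*11*(1/9)*13)*(35/22) = (143/36)*(35/22) = 455/72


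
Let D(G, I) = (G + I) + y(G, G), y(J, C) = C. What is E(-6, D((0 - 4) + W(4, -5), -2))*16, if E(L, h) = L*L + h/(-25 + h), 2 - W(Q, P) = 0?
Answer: 17952/31 ≈ 579.10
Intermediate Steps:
W(Q, P) = 2 (W(Q, P) = 2 - 1*0 = 2 + 0 = 2)
D(G, I) = I + 2*G (D(G, I) = (G + I) + G = I + 2*G)
E(L, h) = L² + h/(-25 + h)
E(-6, D((0 - 4) + W(4, -5), -2))*16 = (((-2 + 2*((0 - 4) + 2)) - 25*(-6)² + (-2 + 2*((0 - 4) + 2))*(-6)²)/(-25 + (-2 + 2*((0 - 4) + 2))))*16 = (((-2 + 2*(-4 + 2)) - 25*36 + (-2 + 2*(-4 + 2))*36)/(-25 + (-2 + 2*(-4 + 2))))*16 = (((-2 + 2*(-2)) - 900 + (-2 + 2*(-2))*36)/(-25 + (-2 + 2*(-2))))*16 = (((-2 - 4) - 900 + (-2 - 4)*36)/(-25 + (-2 - 4)))*16 = ((-6 - 900 - 6*36)/(-25 - 6))*16 = ((-6 - 900 - 216)/(-31))*16 = -1/31*(-1122)*16 = (1122/31)*16 = 17952/31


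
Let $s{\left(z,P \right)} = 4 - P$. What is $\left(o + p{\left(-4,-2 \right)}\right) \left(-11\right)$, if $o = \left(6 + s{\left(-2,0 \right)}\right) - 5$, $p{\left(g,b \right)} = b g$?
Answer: $-143$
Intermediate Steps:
$o = 5$ ($o = \left(6 + \left(4 - 0\right)\right) - 5 = \left(6 + \left(4 + 0\right)\right) - 5 = \left(6 + 4\right) - 5 = 10 - 5 = 5$)
$\left(o + p{\left(-4,-2 \right)}\right) \left(-11\right) = \left(5 - -8\right) \left(-11\right) = \left(5 + 8\right) \left(-11\right) = 13 \left(-11\right) = -143$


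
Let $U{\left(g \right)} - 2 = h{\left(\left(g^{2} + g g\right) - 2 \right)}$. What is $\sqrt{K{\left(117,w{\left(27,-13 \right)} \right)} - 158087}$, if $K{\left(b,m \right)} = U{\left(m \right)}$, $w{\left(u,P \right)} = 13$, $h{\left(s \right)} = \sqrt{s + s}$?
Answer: $\sqrt{-158085 + 4 \sqrt{42}} \approx 397.57 i$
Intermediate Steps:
$h{\left(s \right)} = \sqrt{2} \sqrt{s}$ ($h{\left(s \right)} = \sqrt{2 s} = \sqrt{2} \sqrt{s}$)
$U{\left(g \right)} = 2 + \sqrt{2} \sqrt{-2 + 2 g^{2}}$ ($U{\left(g \right)} = 2 + \sqrt{2} \sqrt{\left(g^{2} + g g\right) - 2} = 2 + \sqrt{2} \sqrt{\left(g^{2} + g^{2}\right) - 2} = 2 + \sqrt{2} \sqrt{2 g^{2} - 2} = 2 + \sqrt{2} \sqrt{-2 + 2 g^{2}}$)
$K{\left(b,m \right)} = 2 + 2 \sqrt{-1 + m^{2}}$
$\sqrt{K{\left(117,w{\left(27,-13 \right)} \right)} - 158087} = \sqrt{\left(2 + 2 \sqrt{-1 + 13^{2}}\right) - 158087} = \sqrt{\left(2 + 2 \sqrt{-1 + 169}\right) - 158087} = \sqrt{\left(2 + 2 \sqrt{168}\right) - 158087} = \sqrt{\left(2 + 2 \cdot 2 \sqrt{42}\right) - 158087} = \sqrt{\left(2 + 4 \sqrt{42}\right) - 158087} = \sqrt{-158085 + 4 \sqrt{42}}$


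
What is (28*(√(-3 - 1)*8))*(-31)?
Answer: -13888*I ≈ -13888.0*I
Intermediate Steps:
(28*(√(-3 - 1)*8))*(-31) = (28*(√(-4)*8))*(-31) = (28*((2*I)*8))*(-31) = (28*(16*I))*(-31) = (448*I)*(-31) = -13888*I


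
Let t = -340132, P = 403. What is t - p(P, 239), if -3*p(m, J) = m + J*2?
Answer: -1019515/3 ≈ -3.3984e+5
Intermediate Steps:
p(m, J) = -2*J/3 - m/3 (p(m, J) = -(m + J*2)/3 = -(m + 2*J)/3 = -2*J/3 - m/3)
t - p(P, 239) = -340132 - (-⅔*239 - ⅓*403) = -340132 - (-478/3 - 403/3) = -340132 - 1*(-881/3) = -340132 + 881/3 = -1019515/3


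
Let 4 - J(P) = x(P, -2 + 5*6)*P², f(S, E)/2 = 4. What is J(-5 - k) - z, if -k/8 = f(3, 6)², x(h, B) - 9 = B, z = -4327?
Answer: -9506482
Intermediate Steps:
f(S, E) = 8 (f(S, E) = 2*4 = 8)
x(h, B) = 9 + B
k = -512 (k = -8*8² = -8*64 = -512)
J(P) = 4 - 37*P² (J(P) = 4 - (9 + (-2 + 5*6))*P² = 4 - (9 + (-2 + 30))*P² = 4 - (9 + 28)*P² = 4 - 37*P²)
J(-5 - k) - z = (4 - 37*(-5 - 1*(-512))²) - 1*(-4327) = (4 - 37*(-5 + 512)²) + 4327 = (4 - 37*507²) + 4327 = (4 - 37*257049) + 4327 = (4 - 9510813) + 4327 = -9510809 + 4327 = -9506482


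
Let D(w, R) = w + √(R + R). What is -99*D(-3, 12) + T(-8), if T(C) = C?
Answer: 289 - 198*√6 ≈ -196.00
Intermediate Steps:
D(w, R) = w + √2*√R (D(w, R) = w + √(2*R) = w + √2*√R)
-99*D(-3, 12) + T(-8) = -99*(-3 + √2*√12) - 8 = -99*(-3 + √2*(2*√3)) - 8 = -99*(-3 + 2*√6) - 8 = (297 - 198*√6) - 8 = 289 - 198*√6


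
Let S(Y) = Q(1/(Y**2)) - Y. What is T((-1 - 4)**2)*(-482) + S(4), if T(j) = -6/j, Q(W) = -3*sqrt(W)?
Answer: 11093/100 ≈ 110.93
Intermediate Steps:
S(Y) = -Y - 3*sqrt(Y**(-2)) (S(Y) = -3*sqrt(1/(Y**2)) - Y = -3*sqrt(Y**(-2)) - Y = -Y - 3*sqrt(Y**(-2)))
T((-1 - 4)**2)*(-482) + S(4) = -6/(-1 - 4)**2*(-482) + (-1*4 - 3*sqrt(4**(-2))) = -6/((-5)**2)*(-482) + (-4 - 3*sqrt(1/16)) = -6/25*(-482) + (-4 - 3*1/4) = -6*1/25*(-482) + (-4 - 3/4) = -6/25*(-482) - 19/4 = 2892/25 - 19/4 = 11093/100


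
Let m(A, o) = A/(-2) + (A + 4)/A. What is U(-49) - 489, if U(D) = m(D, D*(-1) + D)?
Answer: -45431/98 ≈ -463.58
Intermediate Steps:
m(A, o) = -A/2 + (4 + A)/A (m(A, o) = A*(-½) + (4 + A)/A = -A/2 + (4 + A)/A)
U(D) = 1 + 4/D - D/2
U(-49) - 489 = (1 + 4/(-49) - ½*(-49)) - 489 = (1 + 4*(-1/49) + 49/2) - 489 = (1 - 4/49 + 49/2) - 489 = 2491/98 - 489 = -45431/98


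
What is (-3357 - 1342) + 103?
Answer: -4596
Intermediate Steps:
(-3357 - 1342) + 103 = -4699 + 103 = -4596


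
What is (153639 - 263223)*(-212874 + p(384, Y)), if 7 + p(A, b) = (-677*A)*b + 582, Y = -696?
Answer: -19804615411536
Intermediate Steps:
p(A, b) = 575 - 677*A*b (p(A, b) = -7 + ((-677*A)*b + 582) = -7 + (-677*A*b + 582) = -7 + (582 - 677*A*b) = 575 - 677*A*b)
(153639 - 263223)*(-212874 + p(384, Y)) = (153639 - 263223)*(-212874 + (575 - 677*384*(-696))) = -109584*(-212874 + (575 + 180937728)) = -109584*(-212874 + 180938303) = -109584*180725429 = -19804615411536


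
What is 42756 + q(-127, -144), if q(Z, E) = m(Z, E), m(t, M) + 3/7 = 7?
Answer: 299338/7 ≈ 42763.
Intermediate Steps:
m(t, M) = 46/7 (m(t, M) = -3/7 + 7 = 46/7)
q(Z, E) = 46/7
42756 + q(-127, -144) = 42756 + 46/7 = 299338/7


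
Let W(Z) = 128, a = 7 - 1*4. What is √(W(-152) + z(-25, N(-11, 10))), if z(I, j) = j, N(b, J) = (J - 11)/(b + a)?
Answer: 5*√82/4 ≈ 11.319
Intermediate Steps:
a = 3 (a = 7 - 4 = 3)
N(b, J) = (-11 + J)/(3 + b) (N(b, J) = (J - 11)/(b + 3) = (-11 + J)/(3 + b))
√(W(-152) + z(-25, N(-11, 10))) = √(128 + (-11 + 10)/(3 - 11)) = √(128 - 1/(-8)) = √(128 - ⅛*(-1)) = √(128 + ⅛) = √(1025/8) = 5*√82/4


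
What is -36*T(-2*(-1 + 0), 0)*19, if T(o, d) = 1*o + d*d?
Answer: -1368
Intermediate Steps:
T(o, d) = o + d**2
-36*T(-2*(-1 + 0), 0)*19 = -36*(-2*(-1 + 0) + 0**2)*19 = -36*(-2*(-1) + 0)*19 = -36*(2 + 0)*19 = -36*2*19 = -72*19 = -1368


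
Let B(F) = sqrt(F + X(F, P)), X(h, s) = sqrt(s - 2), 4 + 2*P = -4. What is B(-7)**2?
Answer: -7 + I*sqrt(6) ≈ -7.0 + 2.4495*I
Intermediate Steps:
P = -4 (P = -2 + (1/2)*(-4) = -2 - 2 = -4)
X(h, s) = sqrt(-2 + s)
B(F) = sqrt(F + I*sqrt(6)) (B(F) = sqrt(F + sqrt(-2 - 4)) = sqrt(F + sqrt(-6)) = sqrt(F + I*sqrt(6)))
B(-7)**2 = (sqrt(-7 + I*sqrt(6)))**2 = -7 + I*sqrt(6)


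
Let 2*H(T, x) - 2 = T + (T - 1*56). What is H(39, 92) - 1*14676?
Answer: -14664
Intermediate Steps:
H(T, x) = -27 + T (H(T, x) = 1 + (T + (T - 1*56))/2 = 1 + (T + (T - 56))/2 = 1 + (T + (-56 + T))/2 = 1 + (-56 + 2*T)/2 = 1 + (-28 + T) = -27 + T)
H(39, 92) - 1*14676 = (-27 + 39) - 1*14676 = 12 - 14676 = -14664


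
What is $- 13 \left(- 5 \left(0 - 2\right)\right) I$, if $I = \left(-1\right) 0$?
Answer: $0$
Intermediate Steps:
$I = 0$
$- 13 \left(- 5 \left(0 - 2\right)\right) I = - 13 \left(- 5 \left(0 - 2\right)\right) 0 = - 13 \left(\left(-5\right) \left(-2\right)\right) 0 = \left(-13\right) 10 \cdot 0 = \left(-130\right) 0 = 0$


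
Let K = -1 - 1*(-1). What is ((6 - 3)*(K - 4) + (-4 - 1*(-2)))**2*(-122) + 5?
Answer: -23907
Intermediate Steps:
K = 0 (K = -1 + 1 = 0)
((6 - 3)*(K - 4) + (-4 - 1*(-2)))**2*(-122) + 5 = ((6 - 3)*(0 - 4) + (-4 - 1*(-2)))**2*(-122) + 5 = (3*(-4) + (-4 + 2))**2*(-122) + 5 = (-12 - 2)**2*(-122) + 5 = (-14)**2*(-122) + 5 = 196*(-122) + 5 = -23912 + 5 = -23907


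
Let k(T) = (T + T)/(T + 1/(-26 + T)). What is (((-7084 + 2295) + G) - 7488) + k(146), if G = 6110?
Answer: -108016967/17521 ≈ -6165.0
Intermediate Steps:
k(T) = 2*T/(T + 1/(-26 + T)) (k(T) = (2*T)/(T + 1/(-26 + T)) = 2*T/(T + 1/(-26 + T)))
(((-7084 + 2295) + G) - 7488) + k(146) = (((-7084 + 2295) + 6110) - 7488) + 2*146*(-26 + 146)/(1 + 146² - 26*146) = ((-4789 + 6110) - 7488) + 2*146*120/(1 + 21316 - 3796) = (1321 - 7488) + 2*146*120/17521 = -6167 + 2*146*(1/17521)*120 = -6167 + 35040/17521 = -108016967/17521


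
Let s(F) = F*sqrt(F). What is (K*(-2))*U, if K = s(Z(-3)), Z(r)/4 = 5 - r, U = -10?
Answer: 2560*sqrt(2) ≈ 3620.4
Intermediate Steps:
Z(r) = 20 - 4*r (Z(r) = 4*(5 - r) = 20 - 4*r)
s(F) = F**(3/2)
K = 128*sqrt(2) (K = (20 - 4*(-3))**(3/2) = (20 + 12)**(3/2) = 32**(3/2) = 128*sqrt(2) ≈ 181.02)
(K*(-2))*U = ((128*sqrt(2))*(-2))*(-10) = -256*sqrt(2)*(-10) = 2560*sqrt(2)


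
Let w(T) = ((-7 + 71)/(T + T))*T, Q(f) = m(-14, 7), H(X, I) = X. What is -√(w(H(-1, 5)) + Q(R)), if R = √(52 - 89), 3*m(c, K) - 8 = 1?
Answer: -√35 ≈ -5.9161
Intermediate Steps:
m(c, K) = 3 (m(c, K) = 8/3 + (⅓)*1 = 8/3 + ⅓ = 3)
R = I*√37 (R = √(-37) = I*√37 ≈ 6.0828*I)
Q(f) = 3
w(T) = 32 (w(T) = (64/((2*T)))*T = (64*(1/(2*T)))*T = (32/T)*T = 32)
-√(w(H(-1, 5)) + Q(R)) = -√(32 + 3) = -√35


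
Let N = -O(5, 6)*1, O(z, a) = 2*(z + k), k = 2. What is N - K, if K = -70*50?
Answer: 3486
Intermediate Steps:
O(z, a) = 4 + 2*z (O(z, a) = 2*(z + 2) = 2*(2 + z) = 4 + 2*z)
N = -14 (N = -(4 + 2*5)*1 = -(4 + 10)*1 = -1*14*1 = -14*1 = -14)
K = -3500
N - K = -14 - 1*(-3500) = -14 + 3500 = 3486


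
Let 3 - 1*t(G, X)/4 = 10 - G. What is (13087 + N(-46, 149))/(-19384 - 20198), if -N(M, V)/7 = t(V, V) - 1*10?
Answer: -9181/39582 ≈ -0.23195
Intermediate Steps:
t(G, X) = -28 + 4*G (t(G, X) = 12 - 4*(10 - G) = 12 + (-40 + 4*G) = -28 + 4*G)
N(M, V) = 266 - 28*V (N(M, V) = -7*((-28 + 4*V) - 1*10) = -7*((-28 + 4*V) - 10) = -7*(-38 + 4*V) = 266 - 28*V)
(13087 + N(-46, 149))/(-19384 - 20198) = (13087 + (266 - 28*149))/(-19384 - 20198) = (13087 + (266 - 4172))/(-39582) = (13087 - 3906)*(-1/39582) = 9181*(-1/39582) = -9181/39582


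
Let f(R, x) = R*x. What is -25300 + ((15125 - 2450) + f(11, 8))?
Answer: -12537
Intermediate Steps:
-25300 + ((15125 - 2450) + f(11, 8)) = -25300 + ((15125 - 2450) + 11*8) = -25300 + (12675 + 88) = -25300 + 12763 = -12537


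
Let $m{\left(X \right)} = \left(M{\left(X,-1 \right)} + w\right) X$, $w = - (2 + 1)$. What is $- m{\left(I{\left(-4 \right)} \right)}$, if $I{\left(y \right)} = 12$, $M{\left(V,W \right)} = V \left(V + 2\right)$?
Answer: $-1980$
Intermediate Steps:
$M{\left(V,W \right)} = V \left(2 + V\right)$
$w = -3$ ($w = \left(-1\right) 3 = -3$)
$m{\left(X \right)} = X \left(-3 + X \left(2 + X\right)\right)$ ($m{\left(X \right)} = \left(X \left(2 + X\right) - 3\right) X = \left(-3 + X \left(2 + X\right)\right) X = X \left(-3 + X \left(2 + X\right)\right)$)
$- m{\left(I{\left(-4 \right)} \right)} = - 12 \left(-3 + 12 \left(2 + 12\right)\right) = - 12 \left(-3 + 12 \cdot 14\right) = - 12 \left(-3 + 168\right) = - 12 \cdot 165 = \left(-1\right) 1980 = -1980$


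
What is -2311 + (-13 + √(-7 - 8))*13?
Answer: -2480 + 13*I*√15 ≈ -2480.0 + 50.349*I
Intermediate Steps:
-2311 + (-13 + √(-7 - 8))*13 = -2311 + (-13 + √(-15))*13 = -2311 + (-13 + I*√15)*13 = -2311 + (-169 + 13*I*√15) = -2480 + 13*I*√15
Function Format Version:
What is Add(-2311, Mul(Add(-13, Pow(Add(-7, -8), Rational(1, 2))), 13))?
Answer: Add(-2480, Mul(13, I, Pow(15, Rational(1, 2)))) ≈ Add(-2480.0, Mul(50.349, I))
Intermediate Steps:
Add(-2311, Mul(Add(-13, Pow(Add(-7, -8), Rational(1, 2))), 13)) = Add(-2311, Mul(Add(-13, Pow(-15, Rational(1, 2))), 13)) = Add(-2311, Mul(Add(-13, Mul(I, Pow(15, Rational(1, 2)))), 13)) = Add(-2311, Add(-169, Mul(13, I, Pow(15, Rational(1, 2))))) = Add(-2480, Mul(13, I, Pow(15, Rational(1, 2))))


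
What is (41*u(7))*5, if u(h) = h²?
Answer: 10045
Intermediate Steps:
(41*u(7))*5 = (41*7²)*5 = (41*49)*5 = 2009*5 = 10045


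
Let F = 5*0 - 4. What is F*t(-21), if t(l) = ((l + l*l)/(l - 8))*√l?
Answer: 1680*I*√21/29 ≈ 265.47*I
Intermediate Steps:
F = -4 (F = 0 - 4 = -4)
t(l) = √l*(l + l²)/(-8 + l) (t(l) = ((l + l²)/(-8 + l))*√l = √l*(l + l²)/(-8 + l))
F*t(-21) = -4*(-21)^(3/2)*(1 - 21)/(-8 - 21) = -4*(-21*I*√21)*(-20)/(-29) = -4*(-21*I*√21)*(-1)*(-20)/29 = -(-1680)*I*√21/29 = 1680*I*√21/29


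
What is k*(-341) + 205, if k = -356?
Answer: 121601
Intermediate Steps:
k*(-341) + 205 = -356*(-341) + 205 = 121396 + 205 = 121601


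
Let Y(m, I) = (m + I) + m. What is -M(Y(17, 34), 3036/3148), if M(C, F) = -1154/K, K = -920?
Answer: -577/460 ≈ -1.2543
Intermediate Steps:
Y(m, I) = I + 2*m (Y(m, I) = (I + m) + m = I + 2*m)
M(C, F) = 577/460 (M(C, F) = -1154/(-920) = -1154*(-1/920) = 577/460)
-M(Y(17, 34), 3036/3148) = -1*577/460 = -577/460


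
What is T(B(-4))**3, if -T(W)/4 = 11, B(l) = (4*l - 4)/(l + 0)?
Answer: -85184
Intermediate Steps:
B(l) = (-4 + 4*l)/l
T(W) = -44 (T(W) = -4*11 = -44)
T(B(-4))**3 = (-44)**3 = -85184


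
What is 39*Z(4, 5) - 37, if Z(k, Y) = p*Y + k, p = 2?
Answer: 509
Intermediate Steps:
Z(k, Y) = k + 2*Y (Z(k, Y) = 2*Y + k = k + 2*Y)
39*Z(4, 5) - 37 = 39*(4 + 2*5) - 37 = 39*(4 + 10) - 37 = 39*14 - 37 = 546 - 37 = 509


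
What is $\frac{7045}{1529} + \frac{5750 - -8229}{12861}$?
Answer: $\frac{111979636}{19664469} \approx 5.6945$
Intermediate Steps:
$\frac{7045}{1529} + \frac{5750 - -8229}{12861} = 7045 \cdot \frac{1}{1529} + \left(5750 + 8229\right) \frac{1}{12861} = \frac{7045}{1529} + 13979 \cdot \frac{1}{12861} = \frac{7045}{1529} + \frac{13979}{12861} = \frac{111979636}{19664469}$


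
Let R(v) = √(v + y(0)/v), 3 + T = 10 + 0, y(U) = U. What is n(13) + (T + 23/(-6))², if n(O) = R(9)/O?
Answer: 4801/468 ≈ 10.259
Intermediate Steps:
T = 7 (T = -3 + (10 + 0) = -3 + 10 = 7)
R(v) = √v (R(v) = √(v + 0/v) = √(v + 0) = √v)
n(O) = 3/O (n(O) = √9/O = 3/O)
n(13) + (T + 23/(-6))² = 3/13 + (7 + 23/(-6))² = 3*(1/13) + (7 + 23*(-⅙))² = 3/13 + (7 - 23/6)² = 3/13 + (19/6)² = 3/13 + 361/36 = 4801/468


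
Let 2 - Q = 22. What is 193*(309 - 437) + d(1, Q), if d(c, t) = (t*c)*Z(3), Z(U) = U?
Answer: -24764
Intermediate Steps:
Q = -20 (Q = 2 - 1*22 = 2 - 22 = -20)
d(c, t) = 3*c*t (d(c, t) = (t*c)*3 = (c*t)*3 = 3*c*t)
193*(309 - 437) + d(1, Q) = 193*(309 - 437) + 3*1*(-20) = 193*(-128) - 60 = -24704 - 60 = -24764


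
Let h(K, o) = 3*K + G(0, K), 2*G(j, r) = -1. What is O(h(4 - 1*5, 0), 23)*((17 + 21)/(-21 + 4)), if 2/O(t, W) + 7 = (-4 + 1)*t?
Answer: -152/119 ≈ -1.2773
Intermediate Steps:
G(j, r) = -½ (G(j, r) = (½)*(-1) = -½)
h(K, o) = -½ + 3*K (h(K, o) = 3*K - ½ = -½ + 3*K)
O(t, W) = 2/(-7 - 3*t) (O(t, W) = 2/(-7 + (-4 + 1)*t) = 2/(-7 - 3*t))
O(h(4 - 1*5, 0), 23)*((17 + 21)/(-21 + 4)) = (-2/(7 + 3*(-½ + 3*(4 - 1*5))))*((17 + 21)/(-21 + 4)) = (-2/(7 + 3*(-½ + 3*(4 - 5))))*(38/(-17)) = (-2/(7 + 3*(-½ + 3*(-1))))*(38*(-1/17)) = -2/(7 + 3*(-½ - 3))*(-38/17) = -2/(7 + 3*(-7/2))*(-38/17) = -2/(7 - 21/2)*(-38/17) = -2/(-7/2)*(-38/17) = -2*(-2/7)*(-38/17) = (4/7)*(-38/17) = -152/119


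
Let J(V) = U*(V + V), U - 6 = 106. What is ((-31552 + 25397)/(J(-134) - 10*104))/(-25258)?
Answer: -6155/784412448 ≈ -7.8466e-6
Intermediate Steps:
U = 112 (U = 6 + 106 = 112)
J(V) = 224*V (J(V) = 112*(V + V) = 112*(2*V) = 224*V)
((-31552 + 25397)/(J(-134) - 10*104))/(-25258) = ((-31552 + 25397)/(224*(-134) - 10*104))/(-25258) = -6155/(-30016 - 1040)*(-1/25258) = -6155/(-31056)*(-1/25258) = -6155*(-1/31056)*(-1/25258) = (6155/31056)*(-1/25258) = -6155/784412448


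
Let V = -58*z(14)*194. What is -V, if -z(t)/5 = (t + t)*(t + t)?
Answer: -44107840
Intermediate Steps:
z(t) = -20*t**2 (z(t) = -5*(t + t)*(t + t) = -5*2*t*2*t = -20*t**2)
V = 44107840 (V = -(-1160)*14**2*194 = -(-1160)*196*194 = -58*(-3920)*194 = 227360*194 = 44107840)
-V = -1*44107840 = -44107840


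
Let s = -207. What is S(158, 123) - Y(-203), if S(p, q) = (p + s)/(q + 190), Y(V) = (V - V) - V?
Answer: -63588/313 ≈ -203.16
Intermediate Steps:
Y(V) = -V (Y(V) = 0 - V = -V)
S(p, q) = (-207 + p)/(190 + q) (S(p, q) = (p - 207)/(q + 190) = (-207 + p)/(190 + q))
S(158, 123) - Y(-203) = (-207 + 158)/(190 + 123) - (-1)*(-203) = -49/313 - 1*203 = (1/313)*(-49) - 203 = -49/313 - 203 = -63588/313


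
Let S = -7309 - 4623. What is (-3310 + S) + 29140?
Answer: 13898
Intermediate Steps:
S = -11932
(-3310 + S) + 29140 = (-3310 - 11932) + 29140 = -15242 + 29140 = 13898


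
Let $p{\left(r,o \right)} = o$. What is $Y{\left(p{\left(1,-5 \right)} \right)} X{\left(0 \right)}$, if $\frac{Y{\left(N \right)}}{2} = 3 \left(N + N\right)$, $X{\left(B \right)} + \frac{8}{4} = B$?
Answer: $120$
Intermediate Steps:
$X{\left(B \right)} = -2 + B$
$Y{\left(N \right)} = 12 N$ ($Y{\left(N \right)} = 2 \cdot 3 \left(N + N\right) = 2 \cdot 3 \cdot 2 N = 2 \cdot 6 N = 12 N$)
$Y{\left(p{\left(1,-5 \right)} \right)} X{\left(0 \right)} = 12 \left(-5\right) \left(-2 + 0\right) = \left(-60\right) \left(-2\right) = 120$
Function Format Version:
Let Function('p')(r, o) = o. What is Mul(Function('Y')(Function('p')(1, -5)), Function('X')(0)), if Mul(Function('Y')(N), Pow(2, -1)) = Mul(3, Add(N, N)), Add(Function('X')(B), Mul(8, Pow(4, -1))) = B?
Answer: 120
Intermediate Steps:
Function('X')(B) = Add(-2, B)
Function('Y')(N) = Mul(12, N) (Function('Y')(N) = Mul(2, Mul(3, Add(N, N))) = Mul(2, Mul(3, Mul(2, N))) = Mul(2, Mul(6, N)) = Mul(12, N))
Mul(Function('Y')(Function('p')(1, -5)), Function('X')(0)) = Mul(Mul(12, -5), Add(-2, 0)) = Mul(-60, -2) = 120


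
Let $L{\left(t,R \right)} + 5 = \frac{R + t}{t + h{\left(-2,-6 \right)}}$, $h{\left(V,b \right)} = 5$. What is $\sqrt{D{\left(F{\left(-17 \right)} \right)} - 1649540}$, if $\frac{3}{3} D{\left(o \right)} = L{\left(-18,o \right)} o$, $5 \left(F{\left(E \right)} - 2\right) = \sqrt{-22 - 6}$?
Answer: $\frac{\sqrt{-6969337986 - 6630 i \sqrt{7}}}{65} \approx 0.0016163 - 1284.3 i$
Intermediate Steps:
$F{\left(E \right)} = 2 + \frac{2 i \sqrt{7}}{5}$ ($F{\left(E \right)} = 2 + \frac{\sqrt{-22 - 6}}{5} = 2 + \frac{\sqrt{-28}}{5} = 2 + \frac{2 i \sqrt{7}}{5}$)
$L{\left(t,R \right)} = -5 + \frac{R + t}{5 + t}$ ($L{\left(t,R \right)} = -5 + \frac{R + t}{t + 5} = -5 + \frac{R + t}{5 + t}$)
$D{\left(o \right)} = o \left(- \frac{47}{13} - \frac{o}{13}\right)$ ($D{\left(o \right)} = \frac{-25 + o - -72}{5 - 18} o = \frac{-25 + o + 72}{-13} o = - \frac{47 + o}{13} o = \left(- \frac{47}{13} - \frac{o}{13}\right) o = o \left(- \frac{47}{13} - \frac{o}{13}\right)$)
$\sqrt{D{\left(F{\left(-17 \right)} \right)} - 1649540} = \sqrt{- \frac{\left(2 + \frac{2 i \sqrt{7}}{5}\right) \left(47 + \left(2 + \frac{2 i \sqrt{7}}{5}\right)\right)}{13} - 1649540} = \sqrt{- \frac{\left(2 + \frac{2 i \sqrt{7}}{5}\right) \left(49 + \frac{2 i \sqrt{7}}{5}\right)}{13} - 1649540} = \sqrt{-1649540 - \frac{\left(2 + \frac{2 i \sqrt{7}}{5}\right) \left(49 + \frac{2 i \sqrt{7}}{5}\right)}{13}}$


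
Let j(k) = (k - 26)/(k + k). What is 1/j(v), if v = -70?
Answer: 35/24 ≈ 1.4583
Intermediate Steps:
j(k) = (-26 + k)/(2*k) (j(k) = (-26 + k)/((2*k)) = (-26 + k)*(1/(2*k)) = (-26 + k)/(2*k))
1/j(v) = 1/((½)*(-26 - 70)/(-70)) = 1/((½)*(-1/70)*(-96)) = 1/(24/35) = 35/24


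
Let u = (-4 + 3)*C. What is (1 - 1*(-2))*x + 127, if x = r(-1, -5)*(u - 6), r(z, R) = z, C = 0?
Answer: 145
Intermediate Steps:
u = 0 (u = (-4 + 3)*0 = -1*0 = 0)
x = 6 (x = -(0 - 6) = -1*(-6) = 6)
(1 - 1*(-2))*x + 127 = (1 - 1*(-2))*6 + 127 = (1 + 2)*6 + 127 = 3*6 + 127 = 18 + 127 = 145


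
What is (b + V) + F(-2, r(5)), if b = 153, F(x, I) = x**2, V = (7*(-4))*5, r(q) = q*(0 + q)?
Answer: 17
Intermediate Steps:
r(q) = q**2 (r(q) = q*q = q**2)
V = -140 (V = -28*5 = -140)
(b + V) + F(-2, r(5)) = (153 - 140) + (-2)**2 = 13 + 4 = 17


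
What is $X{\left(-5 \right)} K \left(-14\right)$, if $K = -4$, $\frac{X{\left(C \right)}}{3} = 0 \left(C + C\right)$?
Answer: $0$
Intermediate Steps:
$X{\left(C \right)} = 0$ ($X{\left(C \right)} = 3 \cdot 0 \left(C + C\right) = 3 \cdot 0 \cdot 2 C = 3 \cdot 0 = 0$)
$X{\left(-5 \right)} K \left(-14\right) = 0 \left(-4\right) \left(-14\right) = 0 \left(-14\right) = 0$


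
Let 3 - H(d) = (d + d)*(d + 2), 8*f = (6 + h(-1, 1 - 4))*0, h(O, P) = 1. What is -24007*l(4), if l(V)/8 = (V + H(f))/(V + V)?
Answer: -168049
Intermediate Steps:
f = 0 (f = ((6 + 1)*0)/8 = (7*0)/8 = (⅛)*0 = 0)
H(d) = 3 - 2*d*(2 + d) (H(d) = 3 - (d + d)*(d + 2) = 3 - 2*d*(2 + d))
l(V) = 4*(3 + V)/V (l(V) = 8*((V + (3 - 4*0 - 2*0²))/(V + V)) = 8*((V + (3 + 0 - 2*0))/((2*V))) = 8*((V + (3 + 0 + 0))*(1/(2*V))) = 8*((V + 3)*(1/(2*V))) = 8*((3 + V)*(1/(2*V))) = 8*((3 + V)/(2*V)) = 4*(3 + V)/V)
-24007*l(4) = -24007*(4 + 12/4) = -24007*(4 + 12*(¼)) = -24007*(4 + 3) = -24007*7 = -168049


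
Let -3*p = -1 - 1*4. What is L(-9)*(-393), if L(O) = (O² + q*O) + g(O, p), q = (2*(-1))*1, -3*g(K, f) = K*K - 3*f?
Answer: -28951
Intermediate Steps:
p = 5/3 (p = -(-1 - 1*4)/3 = -(-1 - 4)/3 = -⅓*(-5) = 5/3 ≈ 1.6667)
g(K, f) = f - K²/3 (g(K, f) = -(K*K - 3*f)/3 = -(K² - 3*f)/3 = f - K²/3)
q = -2 (q = -2*1 = -2)
L(O) = 5/3 - 2*O + 2*O²/3 (L(O) = (O² - 2*O) + (5/3 - O²/3) = 5/3 - 2*O + 2*O²/3)
L(-9)*(-393) = (5/3 - 2*(-9) + (⅔)*(-9)²)*(-393) = (5/3 + 18 + (⅔)*81)*(-393) = (5/3 + 18 + 54)*(-393) = (221/3)*(-393) = -28951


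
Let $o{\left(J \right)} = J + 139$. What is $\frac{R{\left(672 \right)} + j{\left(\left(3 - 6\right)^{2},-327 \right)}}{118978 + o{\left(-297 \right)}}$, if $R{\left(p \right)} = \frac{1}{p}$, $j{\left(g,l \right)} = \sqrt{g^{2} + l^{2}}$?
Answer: $\frac{1}{79847040} + \frac{3 \sqrt{11890}}{118820} \approx 0.0027531$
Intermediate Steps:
$o{\left(J \right)} = 139 + J$
$\frac{R{\left(672 \right)} + j{\left(\left(3 - 6\right)^{2},-327 \right)}}{118978 + o{\left(-297 \right)}} = \frac{\frac{1}{672} + \sqrt{\left(\left(3 - 6\right)^{2}\right)^{2} + \left(-327\right)^{2}}}{118978 + \left(139 - 297\right)} = \frac{\frac{1}{672} + \sqrt{\left(\left(-3\right)^{2}\right)^{2} + 106929}}{118978 - 158} = \frac{\frac{1}{672} + \sqrt{9^{2} + 106929}}{118820} = \left(\frac{1}{672} + \sqrt{81 + 106929}\right) \frac{1}{118820} = \left(\frac{1}{672} + \sqrt{107010}\right) \frac{1}{118820} = \left(\frac{1}{672} + 3 \sqrt{11890}\right) \frac{1}{118820} = \frac{1}{79847040} + \frac{3 \sqrt{11890}}{118820}$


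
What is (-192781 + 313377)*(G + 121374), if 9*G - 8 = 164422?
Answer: 16840507824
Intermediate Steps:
G = 18270 (G = 8/9 + (1/9)*164422 = 8/9 + 164422/9 = 18270)
(-192781 + 313377)*(G + 121374) = (-192781 + 313377)*(18270 + 121374) = 120596*139644 = 16840507824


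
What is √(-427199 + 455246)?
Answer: √28047 ≈ 167.47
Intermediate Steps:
√(-427199 + 455246) = √28047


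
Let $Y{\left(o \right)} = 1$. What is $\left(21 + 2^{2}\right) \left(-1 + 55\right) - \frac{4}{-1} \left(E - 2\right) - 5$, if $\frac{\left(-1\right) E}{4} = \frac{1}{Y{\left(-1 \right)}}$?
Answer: $-32405$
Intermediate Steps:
$E = -4$ ($E = - \frac{4}{1} = \left(-4\right) 1 = -4$)
$\left(21 + 2^{2}\right) \left(-1 + 55\right) - \frac{4}{-1} \left(E - 2\right) - 5 = \left(21 + 2^{2}\right) \left(-1 + 55\right) - \frac{4}{-1} \left(-4 - 2\right) - 5 = \left(21 + 4\right) 54 \left(-4\right) \left(-1\right) \left(-6\right) - 5 = 25 \cdot 54 \cdot 4 \left(-6\right) - 5 = 1350 \left(-24\right) - 5 = -32400 - 5 = -32405$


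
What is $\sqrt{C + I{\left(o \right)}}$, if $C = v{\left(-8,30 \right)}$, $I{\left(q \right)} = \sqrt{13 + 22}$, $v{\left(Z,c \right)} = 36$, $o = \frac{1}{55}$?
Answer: $\sqrt{36 + \sqrt{35}} \approx 6.4743$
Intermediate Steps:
$o = \frac{1}{55} \approx 0.018182$
$I{\left(q \right)} = \sqrt{35}$
$C = 36$
$\sqrt{C + I{\left(o \right)}} = \sqrt{36 + \sqrt{35}}$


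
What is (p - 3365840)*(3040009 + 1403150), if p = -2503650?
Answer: -26079077318910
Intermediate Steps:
(p - 3365840)*(3040009 + 1403150) = (-2503650 - 3365840)*(3040009 + 1403150) = -5869490*4443159 = -26079077318910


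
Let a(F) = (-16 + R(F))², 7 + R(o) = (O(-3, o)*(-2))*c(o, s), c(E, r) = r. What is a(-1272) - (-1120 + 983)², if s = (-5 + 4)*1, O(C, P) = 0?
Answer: -18240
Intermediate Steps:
s = -1 (s = -1*1 = -1)
R(o) = -7 (R(o) = -7 + (0*(-2))*(-1) = -7 + 0*(-1) = -7 + 0 = -7)
a(F) = 529 (a(F) = (-16 - 7)² = (-23)² = 529)
a(-1272) - (-1120 + 983)² = 529 - (-1120 + 983)² = 529 - 1*(-137)² = 529 - 1*18769 = 529 - 18769 = -18240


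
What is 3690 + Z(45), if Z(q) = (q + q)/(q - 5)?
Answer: 14769/4 ≈ 3692.3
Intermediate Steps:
Z(q) = 2*q/(-5 + q) (Z(q) = (2*q)/(-5 + q) = 2*q/(-5 + q))
3690 + Z(45) = 3690 + 2*45/(-5 + 45) = 3690 + 2*45/40 = 3690 + 2*45*(1/40) = 3690 + 9/4 = 14769/4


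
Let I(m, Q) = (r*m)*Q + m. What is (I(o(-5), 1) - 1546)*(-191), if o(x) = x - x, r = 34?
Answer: 295286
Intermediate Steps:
o(x) = 0
I(m, Q) = m + 34*Q*m (I(m, Q) = (34*m)*Q + m = 34*Q*m + m = m + 34*Q*m)
(I(o(-5), 1) - 1546)*(-191) = (0*(1 + 34*1) - 1546)*(-191) = (0*(1 + 34) - 1546)*(-191) = (0*35 - 1546)*(-191) = (0 - 1546)*(-191) = -1546*(-191) = 295286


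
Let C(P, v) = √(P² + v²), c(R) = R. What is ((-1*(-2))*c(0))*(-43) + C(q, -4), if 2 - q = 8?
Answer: 2*√13 ≈ 7.2111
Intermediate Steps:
q = -6 (q = 2 - 1*8 = 2 - 8 = -6)
((-1*(-2))*c(0))*(-43) + C(q, -4) = (-1*(-2)*0)*(-43) + √((-6)² + (-4)²) = (2*0)*(-43) + √(36 + 16) = 0*(-43) + √52 = 0 + 2*√13 = 2*√13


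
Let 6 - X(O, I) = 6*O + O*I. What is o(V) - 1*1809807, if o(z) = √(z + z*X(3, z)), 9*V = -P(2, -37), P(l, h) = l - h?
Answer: -1809807 + I*√78/3 ≈ -1.8098e+6 + 2.9439*I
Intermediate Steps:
X(O, I) = 6 - 6*O - I*O (X(O, I) = 6 - (6*O + O*I) = 6 - (6*O + I*O) = 6 + (-6*O - I*O) = 6 - 6*O - I*O)
V = -13/3 (V = (-(2 - 1*(-37)))/9 = (-(2 + 37))/9 = (-1*39)/9 = (⅑)*(-39) = -13/3 ≈ -4.3333)
o(z) = √(z + z*(-12 - 3*z)) (o(z) = √(z + z*(6 - 6*3 - 1*z*3)) = √(z + z*(6 - 18 - 3*z)) = √(z + z*(-12 - 3*z)))
o(V) - 1*1809807 = √(-1*(-13/3)*(11 + 3*(-13/3))) - 1*1809807 = √(-1*(-13/3)*(11 - 13)) - 1809807 = √(-1*(-13/3)*(-2)) - 1809807 = √(-26/3) - 1809807 = I*√78/3 - 1809807 = -1809807 + I*√78/3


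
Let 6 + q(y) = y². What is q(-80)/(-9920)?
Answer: -3197/4960 ≈ -0.64456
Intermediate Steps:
q(y) = -6 + y²
q(-80)/(-9920) = (-6 + (-80)²)/(-9920) = (-6 + 6400)*(-1/9920) = 6394*(-1/9920) = -3197/4960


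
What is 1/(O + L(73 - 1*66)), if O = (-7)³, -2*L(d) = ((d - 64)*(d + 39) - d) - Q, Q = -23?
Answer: 1/960 ≈ 0.0010417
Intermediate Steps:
L(d) = -23/2 + d/2 - (-64 + d)*(39 + d)/2 (L(d) = -(((d - 64)*(d + 39) - d) - 1*(-23))/2 = -(((-64 + d)*(39 + d) - d) + 23)/2 = -((-d + (-64 + d)*(39 + d)) + 23)/2 = -(23 - d + (-64 + d)*(39 + d))/2 = -23/2 + d/2 - (-64 + d)*(39 + d)/2)
O = -343
1/(O + L(73 - 1*66)) = 1/(-343 + (2473/2 + 13*(73 - 1*66) - (73 - 1*66)²/2)) = 1/(-343 + (2473/2 + 13*(73 - 66) - (73 - 66)²/2)) = 1/(-343 + (2473/2 + 13*7 - ½*7²)) = 1/(-343 + (2473/2 + 91 - ½*49)) = 1/(-343 + (2473/2 + 91 - 49/2)) = 1/(-343 + 1303) = 1/960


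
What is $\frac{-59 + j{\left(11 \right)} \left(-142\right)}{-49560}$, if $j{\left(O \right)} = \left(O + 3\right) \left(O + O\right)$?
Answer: $\frac{8759}{9912} \approx 0.88368$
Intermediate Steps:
$j{\left(O \right)} = 2 O \left(3 + O\right)$ ($j{\left(O \right)} = \left(3 + O\right) 2 O = 2 O \left(3 + O\right)$)
$\frac{-59 + j{\left(11 \right)} \left(-142\right)}{-49560} = \frac{-59 + 2 \cdot 11 \left(3 + 11\right) \left(-142\right)}{-49560} = \left(-59 + 2 \cdot 11 \cdot 14 \left(-142\right)\right) \left(- \frac{1}{49560}\right) = \left(-59 + 308 \left(-142\right)\right) \left(- \frac{1}{49560}\right) = \left(-59 - 43736\right) \left(- \frac{1}{49560}\right) = \left(-43795\right) \left(- \frac{1}{49560}\right) = \frac{8759}{9912}$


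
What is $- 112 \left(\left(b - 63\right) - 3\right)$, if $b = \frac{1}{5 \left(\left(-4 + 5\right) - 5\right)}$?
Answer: $\frac{36988}{5} \approx 7397.6$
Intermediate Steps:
$b = - \frac{1}{20}$ ($b = \frac{1}{5 \left(1 - 5\right)} = \frac{1}{5 \left(-4\right)} = \frac{1}{-20} = - \frac{1}{20} \approx -0.05$)
$- 112 \left(\left(b - 63\right) - 3\right) = - 112 \left(\left(- \frac{1}{20} - 63\right) - 3\right) = - 112 \left(- \frac{1261}{20} - 3\right) = \left(-112\right) \left(- \frac{1321}{20}\right) = \frac{36988}{5}$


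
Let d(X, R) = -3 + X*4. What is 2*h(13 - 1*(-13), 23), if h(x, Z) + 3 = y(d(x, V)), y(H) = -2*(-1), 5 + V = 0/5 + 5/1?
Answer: -2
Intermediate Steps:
V = 0 (V = -5 + (0/5 + 5/1) = -5 + (0*(⅕) + 5*1) = -5 + (0 + 5) = -5 + 5 = 0)
d(X, R) = -3 + 4*X
y(H) = 2
h(x, Z) = -1 (h(x, Z) = -3 + 2 = -1)
2*h(13 - 1*(-13), 23) = 2*(-1) = -2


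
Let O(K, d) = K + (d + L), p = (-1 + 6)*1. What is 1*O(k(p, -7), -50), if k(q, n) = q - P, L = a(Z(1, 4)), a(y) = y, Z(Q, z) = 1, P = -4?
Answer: -40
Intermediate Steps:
L = 1
p = 5 (p = 5*1 = 5)
k(q, n) = 4 + q (k(q, n) = q - 1*(-4) = q + 4 = 4 + q)
O(K, d) = 1 + K + d (O(K, d) = K + (d + 1) = K + (1 + d) = 1 + K + d)
1*O(k(p, -7), -50) = 1*(1 + (4 + 5) - 50) = 1*(1 + 9 - 50) = 1*(-40) = -40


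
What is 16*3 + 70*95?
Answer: 6698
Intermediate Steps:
16*3 + 70*95 = 48 + 6650 = 6698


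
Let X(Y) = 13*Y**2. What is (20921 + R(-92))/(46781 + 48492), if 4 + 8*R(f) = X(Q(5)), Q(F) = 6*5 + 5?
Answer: 183289/762184 ≈ 0.24048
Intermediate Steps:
Q(F) = 35 (Q(F) = 30 + 5 = 35)
R(f) = 15921/8 (R(f) = -1/2 + (13*35**2)/8 = -1/2 + (13*1225)/8 = -1/2 + (1/8)*15925 = -1/2 + 15925/8 = 15921/8)
(20921 + R(-92))/(46781 + 48492) = (20921 + 15921/8)/(46781 + 48492) = (183289/8)/95273 = (183289/8)*(1/95273) = 183289/762184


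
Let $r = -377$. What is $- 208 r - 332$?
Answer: $78084$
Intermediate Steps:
$- 208 r - 332 = \left(-208\right) \left(-377\right) - 332 = 78416 - 332 = 78084$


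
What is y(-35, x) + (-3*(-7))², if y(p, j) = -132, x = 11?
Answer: 309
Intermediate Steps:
y(-35, x) + (-3*(-7))² = -132 + (-3*(-7))² = -132 + 21² = -132 + 441 = 309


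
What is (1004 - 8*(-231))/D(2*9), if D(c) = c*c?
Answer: 713/81 ≈ 8.8025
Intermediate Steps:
D(c) = c**2
(1004 - 8*(-231))/D(2*9) = (1004 - 8*(-231))/((2*9)**2) = (1004 - 1*(-1848))/(18**2) = (1004 + 1848)/324 = 2852*(1/324) = 713/81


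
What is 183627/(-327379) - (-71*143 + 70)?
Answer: 3300778830/327379 ≈ 10082.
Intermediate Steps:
183627/(-327379) - (-71*143 + 70) = 183627*(-1/327379) - (-10153 + 70) = -183627/327379 - 1*(-10083) = -183627/327379 + 10083 = 3300778830/327379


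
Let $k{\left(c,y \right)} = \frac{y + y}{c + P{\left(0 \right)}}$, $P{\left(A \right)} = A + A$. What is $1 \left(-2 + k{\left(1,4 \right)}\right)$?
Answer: $6$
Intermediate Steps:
$P{\left(A \right)} = 2 A$
$k{\left(c,y \right)} = \frac{2 y}{c}$ ($k{\left(c,y \right)} = \frac{y + y}{c + 2 \cdot 0} = \frac{2 y}{c + 0} = \frac{2 y}{c}$)
$1 \left(-2 + k{\left(1,4 \right)}\right) = 1 \left(-2 + 2 \cdot 4 \cdot 1^{-1}\right) = 1 \left(-2 + 2 \cdot 4 \cdot 1\right) = 1 \left(-2 + 8\right) = 1 \cdot 6 = 6$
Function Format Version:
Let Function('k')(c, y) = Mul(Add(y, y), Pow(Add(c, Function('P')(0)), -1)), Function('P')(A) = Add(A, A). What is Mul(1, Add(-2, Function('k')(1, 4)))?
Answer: 6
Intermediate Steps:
Function('P')(A) = Mul(2, A)
Function('k')(c, y) = Mul(2, y, Pow(c, -1)) (Function('k')(c, y) = Mul(Add(y, y), Pow(Add(c, Mul(2, 0)), -1)) = Mul(Mul(2, y), Pow(Add(c, 0), -1)) = Mul(Mul(2, y), Pow(c, -1)) = Mul(2, y, Pow(c, -1)))
Mul(1, Add(-2, Function('k')(1, 4))) = Mul(1, Add(-2, Mul(2, 4, Pow(1, -1)))) = Mul(1, Add(-2, Mul(2, 4, 1))) = Mul(1, Add(-2, 8)) = Mul(1, 6) = 6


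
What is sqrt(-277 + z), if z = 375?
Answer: 7*sqrt(2) ≈ 9.8995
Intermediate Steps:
sqrt(-277 + z) = sqrt(-277 + 375) = sqrt(98) = 7*sqrt(2)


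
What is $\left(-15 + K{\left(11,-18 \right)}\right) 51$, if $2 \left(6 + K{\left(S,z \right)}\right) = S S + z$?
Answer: $\frac{3111}{2} \approx 1555.5$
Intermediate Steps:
$K{\left(S,z \right)} = -6 + \frac{z}{2} + \frac{S^{2}}{2}$ ($K{\left(S,z \right)} = -6 + \frac{S S + z}{2} = -6 + \frac{S^{2} + z}{2} = -6 + \frac{z + S^{2}}{2} = -6 + \left(\frac{z}{2} + \frac{S^{2}}{2}\right) = -6 + \frac{z}{2} + \frac{S^{2}}{2}$)
$\left(-15 + K{\left(11,-18 \right)}\right) 51 = \left(-15 + \left(-6 + \frac{1}{2} \left(-18\right) + \frac{11^{2}}{2}\right)\right) 51 = \left(-15 - - \frac{91}{2}\right) 51 = \left(-15 + \frac{91}{2}\right) 51 = \frac{61}{2} \cdot 51 = \frac{3111}{2}$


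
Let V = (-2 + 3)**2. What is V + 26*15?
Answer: 391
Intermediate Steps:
V = 1 (V = 1**2 = 1)
V + 26*15 = 1 + 26*15 = 1 + 390 = 391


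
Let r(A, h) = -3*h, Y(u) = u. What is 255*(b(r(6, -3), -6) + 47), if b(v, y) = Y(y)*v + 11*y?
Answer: -18615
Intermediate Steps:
b(v, y) = 11*y + v*y (b(v, y) = y*v + 11*y = v*y + 11*y = 11*y + v*y)
255*(b(r(6, -3), -6) + 47) = 255*(-6*(11 - 3*(-3)) + 47) = 255*(-6*(11 + 9) + 47) = 255*(-6*20 + 47) = 255*(-120 + 47) = 255*(-73) = -18615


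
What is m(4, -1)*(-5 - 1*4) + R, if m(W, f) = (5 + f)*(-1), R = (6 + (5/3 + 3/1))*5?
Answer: 268/3 ≈ 89.333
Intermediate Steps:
R = 160/3 (R = (6 + (5*(⅓) + 3*1))*5 = (6 + (5/3 + 3))*5 = (6 + 14/3)*5 = (32/3)*5 = 160/3 ≈ 53.333)
m(W, f) = -5 - f
m(4, -1)*(-5 - 1*4) + R = (-5 - 1*(-1))*(-5 - 1*4) + 160/3 = (-5 + 1)*(-5 - 4) + 160/3 = -4*(-9) + 160/3 = 36 + 160/3 = 268/3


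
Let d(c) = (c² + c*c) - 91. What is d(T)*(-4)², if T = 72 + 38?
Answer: 385744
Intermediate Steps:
T = 110
d(c) = -91 + 2*c² (d(c) = (c² + c²) - 91 = 2*c² - 91 = -91 + 2*c²)
d(T)*(-4)² = (-91 + 2*110²)*(-4)² = (-91 + 2*12100)*16 = (-91 + 24200)*16 = 24109*16 = 385744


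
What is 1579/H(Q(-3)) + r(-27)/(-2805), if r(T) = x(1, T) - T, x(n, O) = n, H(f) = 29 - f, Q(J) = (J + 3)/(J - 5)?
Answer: 4428283/81345 ≈ 54.438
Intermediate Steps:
Q(J) = (3 + J)/(-5 + J)
r(T) = 1 - T
1579/H(Q(-3)) + r(-27)/(-2805) = 1579/(29 - (3 - 3)/(-5 - 3)) + (1 - 1*(-27))/(-2805) = 1579/(29 - 0/(-8)) + (1 + 27)*(-1/2805) = 1579/(29 - (-1)*0/8) + 28*(-1/2805) = 1579/(29 - 1*0) - 28/2805 = 1579/(29 + 0) - 28/2805 = 1579/29 - 28/2805 = 4428283/81345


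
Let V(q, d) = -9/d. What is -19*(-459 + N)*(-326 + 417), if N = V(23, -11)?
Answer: 8714160/11 ≈ 7.9220e+5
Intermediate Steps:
N = 9/11 (N = -9/(-11) = -9*(-1/11) = 9/11 ≈ 0.81818)
-19*(-459 + N)*(-326 + 417) = -19*(-459 + 9/11)*(-326 + 417) = -(-95760)*91/11 = -19*(-458640/11) = 8714160/11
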